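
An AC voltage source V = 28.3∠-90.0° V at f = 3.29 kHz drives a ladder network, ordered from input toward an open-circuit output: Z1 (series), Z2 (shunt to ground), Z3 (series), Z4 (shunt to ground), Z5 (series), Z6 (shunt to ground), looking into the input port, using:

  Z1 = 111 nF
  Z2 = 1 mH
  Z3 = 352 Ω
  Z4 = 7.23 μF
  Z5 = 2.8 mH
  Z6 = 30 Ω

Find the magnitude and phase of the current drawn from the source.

Step 1 — Angular frequency: ω = 2π·f = 2π·3290 = 2.067e+04 rad/s.
Step 2 — Component impedances:
  Z1: Z = 1/(jωC) = -j/(ω·C) = 0 - j435.8 Ω
  Z2: Z = jωL = j·2.067e+04·0.001 = 0 + j20.67 Ω
  Z3: Z = R = 352 Ω
  Z4: Z = 1/(jωC) = -j/(ω·C) = 0 - j6.691 Ω
  Z5: Z = jωL = j·2.067e+04·0.0028 = 0 + j57.88 Ω
  Z6: Z = R = 30 Ω
Step 3 — Ladder network (open output): work backward from the far end, alternating series and parallel combinations. Z_in = 1.211 - j415.2 Ω = 415.2∠-89.8° Ω.
Step 4 — Source phasor: V = 28.3∠-90.0° V = 0 - j28.3 V.
Step 5 — Ohm's law: I = V / Z_total = (0 - j28.3) / (1.211 - j415.2) = 0.06816 - j0.0001988 A.
Step 6 — Convert to polar: |I| = 0.06816 A, ∠I = -0.2°.

I = 0.06816∠-0.2° A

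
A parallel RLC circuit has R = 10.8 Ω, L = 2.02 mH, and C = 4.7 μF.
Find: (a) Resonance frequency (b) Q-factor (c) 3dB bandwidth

Step 1 — Resonance: ω₀ = 1/√(LC) = 1/√(0.00202·4.7e-06) = 1.026e+04 rad/s.
Step 2 — f₀ = ω₀/(2π) = 1633 Hz.
Step 3 — Parallel Q: Q = R/(ω₀L) = 10.8/(1.026e+04·0.00202) = 0.521.
Step 4 — Bandwidth: Δω = ω₀/Q = 1.97e+04 rad/s; BW = Δω/(2π) = 3135 Hz.

(a) f₀ = 1633 Hz  (b) Q = 0.521  (c) BW = 3135 Hz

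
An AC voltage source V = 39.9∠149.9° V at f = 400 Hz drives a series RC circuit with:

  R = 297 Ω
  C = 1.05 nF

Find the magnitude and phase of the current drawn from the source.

Step 1 — Angular frequency: ω = 2π·f = 2π·400 = 2513 rad/s.
Step 2 — Component impedances:
  R: Z = R = 297 Ω
  C: Z = 1/(jωC) = -j/(ω·C) = 0 - j3.789e+05 Ω
Step 3 — Series combination: Z_total = R + C = 297 - j3.789e+05 Ω = 3.789e+05∠-90.0° Ω.
Step 4 — Source phasor: V = 39.9∠149.9° V = -34.52 + j20.01 V.
Step 5 — Ohm's law: I = V / Z_total = (-34.52 + j20.01) / (297 - j3.789e+05) = -5.288e-05 - j9.105e-05 A.
Step 6 — Convert to polar: |I| = 0.0001053 A, ∠I = -120.1°.

I = 0.0001053∠-120.1° A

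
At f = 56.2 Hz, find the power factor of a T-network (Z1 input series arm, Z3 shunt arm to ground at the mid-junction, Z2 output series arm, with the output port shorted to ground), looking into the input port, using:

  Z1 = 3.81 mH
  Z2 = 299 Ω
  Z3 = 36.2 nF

Step 1 — Angular frequency: ω = 2π·f = 2π·56.2 = 353.1 rad/s.
Step 2 — Component impedances:
  Z1: Z = jωL = j·353.1·0.00381 = 0 + j1.345 Ω
  Z2: Z = R = 299 Ω
  Z3: Z = 1/(jωC) = -j/(ω·C) = 0 - j7.823e+04 Ω
Step 3 — With the output port shorted to ground, the output series arm Z2 runs from the junction to ground; the shunt arm Z3 also runs from the junction to ground. They appear in parallel: Z3 || Z2 = 299 - j1.143 Ω.
Step 4 — Series with input arm Z1: Z_in = Z1 + (Z3 || Z2) = 299 + j0.2026 Ω = 299∠0.0° Ω.
Step 5 — Power factor: PF = cos(φ) = Re(Z)/|Z| = 299/299 = 1.
Step 6 — Type: Im(Z) = 0.2026 ⇒ lagging (phase φ = 0.0°).

PF = 1 (lagging, φ = 0.0°)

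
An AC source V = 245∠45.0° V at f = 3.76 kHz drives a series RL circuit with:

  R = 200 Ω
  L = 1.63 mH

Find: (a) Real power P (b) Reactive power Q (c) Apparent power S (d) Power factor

Step 1 — Angular frequency: ω = 2π·f = 2π·3760 = 2.362e+04 rad/s.
Step 2 — Component impedances:
  R: Z = R = 200 Ω
  L: Z = jωL = j·2.362e+04·0.00163 = 0 + j38.51 Ω
Step 3 — Series combination: Z_total = R + L = 200 + j38.51 Ω = 203.7∠10.9° Ω.
Step 4 — Source phasor: V = 245∠45.0° V = 173.2 + j173.2 V.
Step 5 — Current: I = V / Z = 0.9961 + j0.6744 A = 1.203∠34.1° A.
Step 6 — Complex power: S = V·I* = 289.4 + j55.72 VA.
Step 7 — Real power: P = Re(S) = 289.4 W.
Step 8 — Reactive power: Q = Im(S) = 55.72 VAR.
Step 9 — Apparent power: |S| = 294.7 VA.
Step 10 — Power factor: PF = P/|S| = 0.982 (lagging).

(a) P = 289.4 W  (b) Q = 55.72 VAR  (c) S = 294.7 VA  (d) PF = 0.982 (lagging)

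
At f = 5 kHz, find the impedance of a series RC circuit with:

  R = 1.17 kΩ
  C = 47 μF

Step 1 — Angular frequency: ω = 2π·f = 2π·5000 = 3.142e+04 rad/s.
Step 2 — Component impedances:
  R: Z = R = 1170 Ω
  C: Z = 1/(jωC) = -j/(ω·C) = 0 - j0.6773 Ω
Step 3 — Series combination: Z_total = R + C = 1170 - j0.6773 Ω = 1170∠-0.0° Ω.

Z = 1170 - j0.6773 Ω = 1170∠-0.0° Ω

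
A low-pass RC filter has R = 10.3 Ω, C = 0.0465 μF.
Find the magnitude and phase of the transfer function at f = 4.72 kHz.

Step 1 — Angular frequency: ω = 2π·4720 = 2.966e+04 rad/s.
Step 2 — Transfer function: H(jω) = 1/(1 + jωRC).
Step 3 — Denominator: 1 + jωRC = 1 + j·2.966e+04·10.3·4.65e-08 = 1 + j0.0142.
Step 4 — H = 0.9998 - j0.0142.
Step 5 — Magnitude: |H| = 0.9999 (-0.0 dB); phase: φ = -0.8°.

|H| = 0.9999 (-0.0 dB), φ = -0.8°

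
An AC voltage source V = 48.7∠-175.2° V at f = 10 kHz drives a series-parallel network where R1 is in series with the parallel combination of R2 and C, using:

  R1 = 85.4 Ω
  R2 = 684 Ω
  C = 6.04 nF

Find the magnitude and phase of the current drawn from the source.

Step 1 — Angular frequency: ω = 2π·f = 2π·1e+04 = 6.283e+04 rad/s.
Step 2 — Component impedances:
  R1: Z = R = 85.4 Ω
  R2: Z = R = 684 Ω
  C: Z = 1/(jωC) = -j/(ω·C) = 0 - j2635 Ω
Step 3 — Parallel branch: R2 || C = 1/(1/R2 + 1/C) = 640.8 - j166.3 Ω.
Step 4 — Series with R1: Z_total = R1 + (R2 || C) = 726.2 - j166.3 Ω = 745∠-12.9° Ω.
Step 5 — Source phasor: V = 48.7∠-175.2° V = -48.53 - j4.075 V.
Step 6 — Ohm's law: I = V / Z_total = (-48.53 - j4.075) / (726.2 - j166.3) = -0.06227 - j0.01988 A.
Step 7 — Convert to polar: |I| = 0.06537 A, ∠I = -162.3°.

I = 0.06537∠-162.3° A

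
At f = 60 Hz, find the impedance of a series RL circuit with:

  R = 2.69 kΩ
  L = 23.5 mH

Step 1 — Angular frequency: ω = 2π·f = 2π·60 = 377 rad/s.
Step 2 — Component impedances:
  R: Z = R = 2690 Ω
  L: Z = jωL = j·377·0.0235 = 0 + j8.859 Ω
Step 3 — Series combination: Z_total = R + L = 2690 + j8.859 Ω = 2690∠0.2° Ω.

Z = 2690 + j8.859 Ω = 2690∠0.2° Ω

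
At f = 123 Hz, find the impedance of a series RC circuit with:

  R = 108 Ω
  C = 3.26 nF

Step 1 — Angular frequency: ω = 2π·f = 2π·123 = 772.8 rad/s.
Step 2 — Component impedances:
  R: Z = R = 108 Ω
  C: Z = 1/(jωC) = -j/(ω·C) = 0 - j3.969e+05 Ω
Step 3 — Series combination: Z_total = R + C = 108 - j3.969e+05 Ω = 3.969e+05∠-90.0° Ω.

Z = 108 - j3.969e+05 Ω = 3.969e+05∠-90.0° Ω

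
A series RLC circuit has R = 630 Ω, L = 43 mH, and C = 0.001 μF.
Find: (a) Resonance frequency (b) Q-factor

Step 1 — Resonance condition Im(Z)=0 gives ω₀ = 1/√(LC).
Step 2 — ω₀ = 1/√(0.043·1e-09) = 1.525e+05 rad/s.
Step 3 — f₀ = ω₀/(2π) = 2.427e+04 Hz.
Step 4 — Series Q: Q = ω₀L/R = 1.525e+05·0.043/630 = 10.41.

(a) f₀ = 2.427e+04 Hz  (b) Q = 10.41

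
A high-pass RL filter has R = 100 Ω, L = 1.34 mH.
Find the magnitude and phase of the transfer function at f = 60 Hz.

Step 1 — Angular frequency: ω = 2π·60 = 377 rad/s.
Step 2 — Transfer function: H(jω) = jωL/(R + jωL).
Step 3 — Numerator jωL = j·0.5052; denominator R + jωL = 100 + j0.5052.
Step 4 — H = 2.552e-05 + j0.005052.
Step 5 — Magnitude: |H| = 0.005052 (-45.9 dB); phase: φ = 89.7°.

|H| = 0.005052 (-45.9 dB), φ = 89.7°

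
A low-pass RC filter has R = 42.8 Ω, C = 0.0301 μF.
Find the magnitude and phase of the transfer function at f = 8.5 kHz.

Step 1 — Angular frequency: ω = 2π·8500 = 5.341e+04 rad/s.
Step 2 — Transfer function: H(jω) = 1/(1 + jωRC).
Step 3 — Denominator: 1 + jωRC = 1 + j·5.341e+04·42.8·3.01e-08 = 1 + j0.0688.
Step 4 — H = 0.9953 - j0.06848.
Step 5 — Magnitude: |H| = 0.9976 (-0.0 dB); phase: φ = -3.9°.

|H| = 0.9976 (-0.0 dB), φ = -3.9°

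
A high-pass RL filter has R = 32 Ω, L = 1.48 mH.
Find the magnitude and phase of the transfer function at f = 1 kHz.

Step 1 — Angular frequency: ω = 2π·1000 = 6283 rad/s.
Step 2 — Transfer function: H(jω) = jωL/(R + jωL).
Step 3 — Numerator jωL = j·9.299; denominator R + jωL = 32 + j9.299.
Step 4 — H = 0.07787 + j0.268.
Step 5 — Magnitude: |H| = 0.2791 (-11.1 dB); phase: φ = 73.8°.

|H| = 0.2791 (-11.1 dB), φ = 73.8°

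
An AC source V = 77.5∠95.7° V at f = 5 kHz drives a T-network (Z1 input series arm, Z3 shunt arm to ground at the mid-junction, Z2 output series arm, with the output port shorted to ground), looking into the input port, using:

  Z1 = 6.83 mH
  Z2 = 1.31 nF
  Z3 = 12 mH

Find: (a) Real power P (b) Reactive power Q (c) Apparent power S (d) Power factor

Step 1 — Angular frequency: ω = 2π·f = 2π·5000 = 3.142e+04 rad/s.
Step 2 — Component impedances:
  Z1: Z = jωL = j·3.142e+04·0.00683 = 0 + j214.6 Ω
  Z2: Z = 1/(jωC) = -j/(ω·C) = 0 - j2.43e+04 Ω
  Z3: Z = jωL = j·3.142e+04·0.012 = 0 + j377 Ω
Step 3 — With the output port shorted to ground, the output series arm Z2 runs from the junction to ground; the shunt arm Z3 also runs from the junction to ground. They appear in parallel: Z3 || Z2 = 0 + j382.9 Ω.
Step 4 — Series with input arm Z1: Z_in = Z1 + (Z3 || Z2) = 0 + j597.5 Ω = 597.5∠90.0° Ω.
Step 5 — Source phasor: V = 77.5∠95.7° V = -7.697 + j77.12 V.
Step 6 — Current: I = V / Z = 0.1291 + j0.01288 A = 0.1297∠5.7° A.
Step 7 — Complex power: S = V·I* = 0 + j10.05 VA.
Step 8 — Real power: P = Re(S) = 0 W.
Step 9 — Reactive power: Q = Im(S) = 10.05 VAR.
Step 10 — Apparent power: |S| = 10.05 VA.
Step 11 — Power factor: PF = P/|S| = 0 (lagging).

(a) P = 0 W  (b) Q = 10.05 VAR  (c) S = 10.05 VA  (d) PF = 0 (lagging)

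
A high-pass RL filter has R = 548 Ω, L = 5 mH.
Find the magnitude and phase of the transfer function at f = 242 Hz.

Step 1 — Angular frequency: ω = 2π·242 = 1521 rad/s.
Step 2 — Transfer function: H(jω) = jωL/(R + jωL).
Step 3 — Numerator jωL = j·7.603; denominator R + jωL = 548 + j7.603.
Step 4 — H = 0.0001924 + j0.01387.
Step 5 — Magnitude: |H| = 0.01387 (-37.2 dB); phase: φ = 89.2°.

|H| = 0.01387 (-37.2 dB), φ = 89.2°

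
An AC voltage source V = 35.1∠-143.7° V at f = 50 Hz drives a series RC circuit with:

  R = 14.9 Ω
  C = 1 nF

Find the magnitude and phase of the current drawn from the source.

Step 1 — Angular frequency: ω = 2π·f = 2π·50 = 314.2 rad/s.
Step 2 — Component impedances:
  R: Z = R = 14.9 Ω
  C: Z = 1/(jωC) = -j/(ω·C) = 0 - j3.183e+06 Ω
Step 3 — Series combination: Z_total = R + C = 14.9 - j3.183e+06 Ω = 3.183e+06∠-90.0° Ω.
Step 4 — Source phasor: V = 35.1∠-143.7° V = -28.29 - j20.78 V.
Step 5 — Ohm's law: I = V / Z_total = (-28.29 - j20.78) / (14.9 - j3.183e+06) = 6.528e-06 - j8.887e-06 A.
Step 6 — Convert to polar: |I| = 1.103e-05 A, ∠I = -53.7°.

I = 1.103e-05∠-53.7° A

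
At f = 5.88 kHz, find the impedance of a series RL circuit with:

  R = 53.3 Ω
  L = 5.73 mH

Step 1 — Angular frequency: ω = 2π·f = 2π·5880 = 3.695e+04 rad/s.
Step 2 — Component impedances:
  R: Z = R = 53.3 Ω
  L: Z = jωL = j·3.695e+04·0.00573 = 0 + j211.7 Ω
Step 3 — Series combination: Z_total = R + L = 53.3 + j211.7 Ω = 218.3∠75.9° Ω.

Z = 53.3 + j211.7 Ω = 218.3∠75.9° Ω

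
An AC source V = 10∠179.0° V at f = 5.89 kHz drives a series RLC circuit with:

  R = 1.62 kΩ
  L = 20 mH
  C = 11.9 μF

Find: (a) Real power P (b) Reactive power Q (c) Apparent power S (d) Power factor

Step 1 — Angular frequency: ω = 2π·f = 2π·5890 = 3.701e+04 rad/s.
Step 2 — Component impedances:
  R: Z = R = 1620 Ω
  L: Z = jωL = j·3.701e+04·0.02 = 0 + j740.2 Ω
  C: Z = 1/(jωC) = -j/(ω·C) = 0 - j2.271 Ω
Step 3 — Series combination: Z_total = R + L + C = 1620 + j737.9 Ω = 1780∠24.5° Ω.
Step 4 — Source phasor: V = 10∠179.0° V = -9.998 + j0.1745 V.
Step 5 — Current: I = V / Z = -0.005071 + j0.002417 A = 0.005618∠154.5° A.
Step 6 — Complex power: S = V·I* = 0.05112 + j0.02329 VA.
Step 7 — Real power: P = Re(S) = 0.05112 W.
Step 8 — Reactive power: Q = Im(S) = 0.02329 VAR.
Step 9 — Apparent power: |S| = 0.05618 VA.
Step 10 — Power factor: PF = P/|S| = 0.91 (lagging).

(a) P = 0.05112 W  (b) Q = 0.02329 VAR  (c) S = 0.05618 VA  (d) PF = 0.91 (lagging)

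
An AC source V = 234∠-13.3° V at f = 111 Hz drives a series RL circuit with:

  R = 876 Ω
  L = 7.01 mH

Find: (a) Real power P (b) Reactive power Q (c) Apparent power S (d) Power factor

Step 1 — Angular frequency: ω = 2π·f = 2π·111 = 697.4 rad/s.
Step 2 — Component impedances:
  R: Z = R = 876 Ω
  L: Z = jωL = j·697.4·0.00701 = 0 + j4.889 Ω
Step 3 — Series combination: Z_total = R + L = 876 + j4.889 Ω = 876∠0.3° Ω.
Step 4 — Source phasor: V = 234∠-13.3° V = 227.7 - j53.83 V.
Step 5 — Current: I = V / Z = 0.2596 - j0.0629 A = 0.2671∠-13.6° A.
Step 6 — Complex power: S = V·I* = 62.5 + j0.3488 VA.
Step 7 — Real power: P = Re(S) = 62.5 W.
Step 8 — Reactive power: Q = Im(S) = 0.3488 VAR.
Step 9 — Apparent power: |S| = 62.51 VA.
Step 10 — Power factor: PF = P/|S| = 1 (lagging).

(a) P = 62.5 W  (b) Q = 0.3488 VAR  (c) S = 62.51 VA  (d) PF = 1 (lagging)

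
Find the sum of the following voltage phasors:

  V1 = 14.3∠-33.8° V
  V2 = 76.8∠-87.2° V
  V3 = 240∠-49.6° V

Step 1 — Convert each phasor to rectangular form:
  V1 = 14.3·(cos(-33.8°) + j·sin(-33.8°)) = 11.88 - j7.955 V
  V2 = 76.8·(cos(-87.2°) + j·sin(-87.2°)) = 3.752 - j76.71 V
  V3 = 240·(cos(-49.6°) + j·sin(-49.6°)) = 155.5 - j182.8 V
Step 2 — Sum components: V_total = 171.2 - j267.4 V.
Step 3 — Convert to polar: |V_total| = 317.5 V, ∠V_total = -57.4°.

V_total = 317.5∠-57.4° V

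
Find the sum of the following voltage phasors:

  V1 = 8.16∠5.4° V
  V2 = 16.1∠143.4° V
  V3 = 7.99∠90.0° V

Step 1 — Convert each phasor to rectangular form:
  V1 = 8.16·(cos(5.4°) + j·sin(5.4°)) = 8.124 + j0.7679 V
  V2 = 16.1·(cos(143.4°) + j·sin(143.4°)) = -12.93 + j9.599 V
  V3 = 7.99·(cos(90.0°) + j·sin(90.0°)) = 0 + j7.99 V
Step 2 — Sum components: V_total = -4.802 + j18.36 V.
Step 3 — Convert to polar: |V_total| = 18.97 V, ∠V_total = 104.7°.

V_total = 18.97∠104.7° V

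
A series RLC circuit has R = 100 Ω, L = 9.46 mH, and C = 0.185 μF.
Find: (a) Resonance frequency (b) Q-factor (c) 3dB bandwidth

Step 1 — Resonance: ω₀ = 1/√(LC) = 1/√(0.00946·1.85e-07) = 2.39e+04 rad/s.
Step 2 — f₀ = ω₀/(2π) = 3804 Hz.
Step 3 — Series Q: Q = ω₀L/R = 2.39e+04·0.00946/100 = 2.261.
Step 4 — Bandwidth: Δω = ω₀/Q = 1.057e+04 rad/s; BW = Δω/(2π) = 1682 Hz.

(a) f₀ = 3804 Hz  (b) Q = 2.261  (c) BW = 1682 Hz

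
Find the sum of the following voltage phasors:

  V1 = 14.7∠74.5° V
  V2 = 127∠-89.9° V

Step 1 — Convert each phasor to rectangular form:
  V1 = 14.7·(cos(74.5°) + j·sin(74.5°)) = 3.928 + j14.17 V
  V2 = 127·(cos(-89.9°) + j·sin(-89.9°)) = 0.2217 - j127 V
Step 2 — Sum components: V_total = 4.15 - j112.8 V.
Step 3 — Convert to polar: |V_total| = 112.9 V, ∠V_total = -87.9°.

V_total = 112.9∠-87.9° V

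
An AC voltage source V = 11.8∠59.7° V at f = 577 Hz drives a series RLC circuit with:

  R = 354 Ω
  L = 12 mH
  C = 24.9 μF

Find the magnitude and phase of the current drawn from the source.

Step 1 — Angular frequency: ω = 2π·f = 2π·577 = 3625 rad/s.
Step 2 — Component impedances:
  R: Z = R = 354 Ω
  L: Z = jωL = j·3625·0.012 = 0 + j43.5 Ω
  C: Z = 1/(jωC) = -j/(ω·C) = 0 - j11.08 Ω
Step 3 — Series combination: Z_total = R + L + C = 354 + j32.43 Ω = 355.5∠5.2° Ω.
Step 4 — Source phasor: V = 11.8∠59.7° V = 5.953 + j10.19 V.
Step 5 — Ohm's law: I = V / Z_total = (5.953 + j10.19) / (354 + j32.43) = 0.01929 + j0.02701 A.
Step 6 — Convert to polar: |I| = 0.03319 A, ∠I = 54.5°.

I = 0.03319∠54.5° A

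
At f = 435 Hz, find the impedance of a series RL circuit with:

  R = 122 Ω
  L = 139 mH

Step 1 — Angular frequency: ω = 2π·f = 2π·435 = 2733 rad/s.
Step 2 — Component impedances:
  R: Z = R = 122 Ω
  L: Z = jωL = j·2733·0.139 = 0 + j379.9 Ω
Step 3 — Series combination: Z_total = R + L = 122 + j379.9 Ω = 399∠72.2° Ω.

Z = 122 + j379.9 Ω = 399∠72.2° Ω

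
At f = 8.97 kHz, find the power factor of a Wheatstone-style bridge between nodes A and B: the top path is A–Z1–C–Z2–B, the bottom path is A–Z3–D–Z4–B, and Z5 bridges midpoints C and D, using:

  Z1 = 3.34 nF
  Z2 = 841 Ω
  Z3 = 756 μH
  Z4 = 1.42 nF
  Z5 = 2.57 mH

Step 1 — Angular frequency: ω = 2π·f = 2π·8970 = 5.636e+04 rad/s.
Step 2 — Component impedances:
  Z1: Z = 1/(jωC) = -j/(ω·C) = 0 - j5312 Ω
  Z2: Z = R = 841 Ω
  Z3: Z = jωL = j·5.636e+04·0.000756 = 0 + j42.61 Ω
  Z4: Z = 1/(jωC) = -j/(ω·C) = 0 - j1.25e+04 Ω
  Z5: Z = jωL = j·5.636e+04·0.00257 = 0 + j144.8 Ω
Step 3 — Bridge requires nodal analysis (the Z5 bridge couples midpoints C and D, so the two paths cannot be reduced to a simple series/parallel combination). Setting node B to ground and injecting 1 A at node A, the 3-node admittance system at A, C, D solves to V_A = Z_AB = 857.6 + j137.7 Ω = 868.6∠9.1° Ω.
Step 4 — Power factor: PF = cos(φ) = Re(Z)/|Z| = 857.6001/868.5875 = 0.9874.
Step 5 — Type: Im(Z) = 137.7 ⇒ lagging (phase φ = 9.1°).

PF = 0.9874 (lagging, φ = 9.1°)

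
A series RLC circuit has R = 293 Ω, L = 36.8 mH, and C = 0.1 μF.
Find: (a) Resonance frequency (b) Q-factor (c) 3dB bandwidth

Step 1 — Resonance condition Im(Z)=0 gives ω₀ = 1/√(LC).
Step 2 — ω₀ = 1/√(0.0368·1e-07) = 1.648e+04 rad/s.
Step 3 — f₀ = ω₀/(2π) = 2624 Hz.
Step 4 — Series Q: Q = ω₀L/R = 1.648e+04·0.0368/293 = 2.07.
Step 5 — 3dB bandwidth: Δω = ω₀/Q = 7962 rad/s; BW = Δω/(2π) = 1267 Hz.

(a) f₀ = 2624 Hz  (b) Q = 2.07  (c) BW = 1267 Hz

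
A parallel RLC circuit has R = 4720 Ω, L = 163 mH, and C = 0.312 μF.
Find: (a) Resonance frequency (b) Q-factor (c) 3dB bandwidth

Step 1 — Resonance: ω₀ = 1/√(LC) = 1/√(0.163·3.12e-07) = 4434 rad/s.
Step 2 — f₀ = ω₀/(2π) = 705.7 Hz.
Step 3 — Parallel Q: Q = R/(ω₀L) = 4720/(4434·0.163) = 6.53.
Step 4 — Bandwidth: Δω = ω₀/Q = 679.1 rad/s; BW = Δω/(2π) = 108.1 Hz.

(a) f₀ = 705.7 Hz  (b) Q = 6.53  (c) BW = 108.1 Hz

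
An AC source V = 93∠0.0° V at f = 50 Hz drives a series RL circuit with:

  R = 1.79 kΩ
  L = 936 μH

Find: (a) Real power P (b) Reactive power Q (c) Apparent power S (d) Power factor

Step 1 — Angular frequency: ω = 2π·f = 2π·50 = 314.2 rad/s.
Step 2 — Component impedances:
  R: Z = R = 1790 Ω
  L: Z = jωL = j·314.2·0.000936 = 0 + j0.2941 Ω
Step 3 — Series combination: Z_total = R + L = 1790 + j0.2941 Ω = 1790∠0.0° Ω.
Step 4 — Source phasor: V = 93∠0.0° V = 93 V.
Step 5 — Current: I = V / Z = 0.05196 - j8.535e-06 A = 0.05196∠-0.0° A.
Step 6 — Complex power: S = V·I* = 4.832 + j0.0007938 VA.
Step 7 — Real power: P = Re(S) = 4.832 W.
Step 8 — Reactive power: Q = Im(S) = 0.0007938 VAR.
Step 9 — Apparent power: |S| = 4.832 VA.
Step 10 — Power factor: PF = P/|S| = 1 (lagging).

(a) P = 4.832 W  (b) Q = 0.0007938 VAR  (c) S = 4.832 VA  (d) PF = 1 (lagging)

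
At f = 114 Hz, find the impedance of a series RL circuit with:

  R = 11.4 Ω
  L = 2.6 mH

Step 1 — Angular frequency: ω = 2π·f = 2π·114 = 716.3 rad/s.
Step 2 — Component impedances:
  R: Z = R = 11.4 Ω
  L: Z = jωL = j·716.3·0.0026 = 0 + j1.862 Ω
Step 3 — Series combination: Z_total = R + L = 11.4 + j1.862 Ω = 11.55∠9.3° Ω.

Z = 11.4 + j1.862 Ω = 11.55∠9.3° Ω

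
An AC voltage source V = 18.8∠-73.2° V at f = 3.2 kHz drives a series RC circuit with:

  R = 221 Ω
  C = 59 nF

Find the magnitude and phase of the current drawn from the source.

Step 1 — Angular frequency: ω = 2π·f = 2π·3200 = 2.011e+04 rad/s.
Step 2 — Component impedances:
  R: Z = R = 221 Ω
  C: Z = 1/(jωC) = -j/(ω·C) = 0 - j843 Ω
Step 3 — Series combination: Z_total = R + C = 221 - j843 Ω = 871.5∠-75.3° Ω.
Step 4 — Source phasor: V = 18.8∠-73.2° V = 5.434 - j18 V.
Step 5 — Ohm's law: I = V / Z_total = (5.434 - j18) / (221 - j843) = 0.02156 + j0.0007941 A.
Step 6 — Convert to polar: |I| = 0.02157 A, ∠I = 2.1°.

I = 0.02157∠2.1° A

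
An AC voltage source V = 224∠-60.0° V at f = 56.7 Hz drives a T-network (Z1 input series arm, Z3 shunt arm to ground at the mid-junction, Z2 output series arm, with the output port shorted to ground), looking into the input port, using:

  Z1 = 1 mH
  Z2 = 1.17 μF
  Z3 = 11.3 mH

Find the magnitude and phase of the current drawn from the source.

Step 1 — Angular frequency: ω = 2π·f = 2π·56.7 = 356.3 rad/s.
Step 2 — Component impedances:
  Z1: Z = jωL = j·356.3·0.001 = 0 + j0.3563 Ω
  Z2: Z = 1/(jωC) = -j/(ω·C) = 0 - j2399 Ω
  Z3: Z = jωL = j·356.3·0.0113 = 0 + j4.026 Ω
Step 3 — With the output port shorted to ground, the output series arm Z2 runs from the junction to ground; the shunt arm Z3 also runs from the junction to ground. They appear in parallel: Z3 || Z2 = 0 + j4.032 Ω.
Step 4 — Series with input arm Z1: Z_in = Z1 + (Z3 || Z2) = 0 + j4.389 Ω = 4.389∠90.0° Ω.
Step 5 — Source phasor: V = 224∠-60.0° V = 112 - j194 V.
Step 6 — Ohm's law: I = V / Z_total = (112 - j194) / (0 + j4.389) = -44.2 - j25.52 A.
Step 7 — Convert to polar: |I| = 51.04 A, ∠I = -150.0°.

I = 51.04∠-150.0° A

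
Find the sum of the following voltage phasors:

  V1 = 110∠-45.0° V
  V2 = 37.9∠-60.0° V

Step 1 — Convert each phasor to rectangular form:
  V1 = 110·(cos(-45.0°) + j·sin(-45.0°)) = 77.78 - j77.78 V
  V2 = 37.9·(cos(-60.0°) + j·sin(-60.0°)) = 18.95 - j32.82 V
Step 2 — Sum components: V_total = 96.73 - j110.6 V.
Step 3 — Convert to polar: |V_total| = 146.9 V, ∠V_total = -48.8°.

V_total = 146.9∠-48.8° V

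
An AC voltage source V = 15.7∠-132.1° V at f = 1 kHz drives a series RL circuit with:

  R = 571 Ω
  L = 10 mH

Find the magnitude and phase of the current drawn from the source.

Step 1 — Angular frequency: ω = 2π·f = 2π·1000 = 6283 rad/s.
Step 2 — Component impedances:
  R: Z = R = 571 Ω
  L: Z = jωL = j·6283·0.01 = 0 + j62.83 Ω
Step 3 — Series combination: Z_total = R + L = 571 + j62.83 Ω = 574.4∠6.3° Ω.
Step 4 — Source phasor: V = 15.7∠-132.1° V = -10.53 - j11.65 V.
Step 5 — Ohm's law: I = V / Z_total = (-10.53 - j11.65) / (571 + j62.83) = -0.02043 - j0.01815 A.
Step 6 — Convert to polar: |I| = 0.02733 A, ∠I = -138.4°.

I = 0.02733∠-138.4° A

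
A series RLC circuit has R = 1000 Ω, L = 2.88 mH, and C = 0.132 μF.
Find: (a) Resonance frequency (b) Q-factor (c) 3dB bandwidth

Step 1 — Resonance: ω₀ = 1/√(LC) = 1/√(0.00288·1.32e-07) = 5.129e+04 rad/s.
Step 2 — f₀ = ω₀/(2π) = 8163 Hz.
Step 3 — Series Q: Q = ω₀L/R = 5.129e+04·0.00288/1000 = 0.1477.
Step 4 — Bandwidth: Δω = ω₀/Q = 3.472e+05 rad/s; BW = Δω/(2π) = 5.526e+04 Hz.

(a) f₀ = 8163 Hz  (b) Q = 0.1477  (c) BW = 5.526e+04 Hz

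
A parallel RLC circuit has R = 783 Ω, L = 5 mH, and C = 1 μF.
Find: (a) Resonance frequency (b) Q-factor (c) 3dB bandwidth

Step 1 — Resonance: ω₀ = 1/√(LC) = 1/√(0.005·1e-06) = 1.414e+04 rad/s.
Step 2 — f₀ = ω₀/(2π) = 2251 Hz.
Step 3 — Parallel Q: Q = R/(ω₀L) = 783/(1.414e+04·0.005) = 11.07.
Step 4 — Bandwidth: Δω = ω₀/Q = 1277 rad/s; BW = Δω/(2π) = 203.3 Hz.

(a) f₀ = 2251 Hz  (b) Q = 11.07  (c) BW = 203.3 Hz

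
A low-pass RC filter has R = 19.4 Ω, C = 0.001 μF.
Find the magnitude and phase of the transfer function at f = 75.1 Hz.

Step 1 — Angular frequency: ω = 2π·75.1 = 471.9 rad/s.
Step 2 — Transfer function: H(jω) = 1/(1 + jωRC).
Step 3 — Denominator: 1 + jωRC = 1 + j·471.9·19.4·1e-09 = 1 + j9.154e-06.
Step 4 — H = 1 - j9.154e-06.
Step 5 — Magnitude: |H| = 1 (-0.0 dB); phase: φ = -0.0°.

|H| = 1 (-0.0 dB), φ = -0.0°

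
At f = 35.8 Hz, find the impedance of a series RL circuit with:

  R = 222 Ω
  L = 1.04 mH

Step 1 — Angular frequency: ω = 2π·f = 2π·35.8 = 224.9 rad/s.
Step 2 — Component impedances:
  R: Z = R = 222 Ω
  L: Z = jωL = j·224.9·0.00104 = 0 + j0.2339 Ω
Step 3 — Series combination: Z_total = R + L = 222 + j0.2339 Ω = 222∠0.1° Ω.

Z = 222 + j0.2339 Ω = 222∠0.1° Ω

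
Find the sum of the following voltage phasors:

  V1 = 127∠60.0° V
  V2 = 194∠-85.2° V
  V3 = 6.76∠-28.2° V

Step 1 — Convert each phasor to rectangular form:
  V1 = 127·(cos(60.0°) + j·sin(60.0°)) = 63.5 + j110 V
  V2 = 194·(cos(-85.2°) + j·sin(-85.2°)) = 16.23 - j193.3 V
  V3 = 6.76·(cos(-28.2°) + j·sin(-28.2°)) = 5.958 - j3.194 V
Step 2 — Sum components: V_total = 85.69 - j86.53 V.
Step 3 — Convert to polar: |V_total| = 121.8 V, ∠V_total = -45.3°.

V_total = 121.8∠-45.3° V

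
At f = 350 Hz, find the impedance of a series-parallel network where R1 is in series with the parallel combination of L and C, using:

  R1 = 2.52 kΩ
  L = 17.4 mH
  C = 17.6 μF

Step 1 — Angular frequency: ω = 2π·f = 2π·350 = 2199 rad/s.
Step 2 — Component impedances:
  R1: Z = R = 2520 Ω
  L: Z = jωL = j·2199·0.0174 = 0 + j38.26 Ω
  C: Z = 1/(jωC) = -j/(ω·C) = 0 - j25.84 Ω
Step 3 — Parallel branch: L || C = 1/(1/L + 1/C) = 0 - j79.55 Ω.
Step 4 — Series with R1: Z_total = R1 + (L || C) = 2520 - j79.55 Ω = 2521∠-1.8° Ω.

Z = 2520 - j79.55 Ω = 2521∠-1.8° Ω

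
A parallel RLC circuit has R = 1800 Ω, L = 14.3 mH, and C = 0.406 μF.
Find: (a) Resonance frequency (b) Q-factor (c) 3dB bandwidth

Step 1 — Resonance: ω₀ = 1/√(LC) = 1/√(0.0143·4.06e-07) = 1.312e+04 rad/s.
Step 2 — f₀ = ω₀/(2π) = 2089 Hz.
Step 3 — Parallel Q: Q = R/(ω₀L) = 1800/(1.312e+04·0.0143) = 9.591.
Step 4 — Bandwidth: Δω = ω₀/Q = 1368 rad/s; BW = Δω/(2π) = 217.8 Hz.

(a) f₀ = 2089 Hz  (b) Q = 9.591  (c) BW = 217.8 Hz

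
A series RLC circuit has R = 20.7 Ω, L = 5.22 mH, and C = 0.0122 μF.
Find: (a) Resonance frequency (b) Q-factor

Step 1 — Resonance condition Im(Z)=0 gives ω₀ = 1/√(LC).
Step 2 — ω₀ = 1/√(0.00522·1.22e-08) = 1.253e+05 rad/s.
Step 3 — f₀ = ω₀/(2π) = 1.994e+04 Hz.
Step 4 — Series Q: Q = ω₀L/R = 1.253e+05·0.00522/20.7 = 31.6.

(a) f₀ = 1.994e+04 Hz  (b) Q = 31.6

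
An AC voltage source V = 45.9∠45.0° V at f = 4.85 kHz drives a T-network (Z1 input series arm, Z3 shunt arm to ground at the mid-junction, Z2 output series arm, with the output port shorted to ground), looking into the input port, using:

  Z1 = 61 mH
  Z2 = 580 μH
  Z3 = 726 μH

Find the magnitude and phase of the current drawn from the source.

Step 1 — Angular frequency: ω = 2π·f = 2π·4850 = 3.047e+04 rad/s.
Step 2 — Component impedances:
  Z1: Z = jωL = j·3.047e+04·0.061 = 0 + j1859 Ω
  Z2: Z = jωL = j·3.047e+04·0.00058 = 0 + j17.67 Ω
  Z3: Z = jωL = j·3.047e+04·0.000726 = 0 + j22.12 Ω
Step 3 — With the output port shorted to ground, the output series arm Z2 runs from the junction to ground; the shunt arm Z3 also runs from the junction to ground. They appear in parallel: Z3 || Z2 = 0 + j9.825 Ω.
Step 4 — Series with input arm Z1: Z_in = Z1 + (Z3 || Z2) = 0 + j1869 Ω = 1869∠90.0° Ω.
Step 5 — Source phasor: V = 45.9∠45.0° V = 32.46 + j32.46 V.
Step 6 — Ohm's law: I = V / Z_total = (32.46 + j32.46) / (0 + j1869) = 0.01737 - j0.01737 A.
Step 7 — Convert to polar: |I| = 0.02456 A, ∠I = -45.0°.

I = 0.02456∠-45.0° A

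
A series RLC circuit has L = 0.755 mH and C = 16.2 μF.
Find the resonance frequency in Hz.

Step 1 — Resonance condition Im(Z)=0 gives ω₀ = 1/√(LC).
Step 2 — ω₀ = 1/√(0.000755·1.62e-05) = 9042 rad/s.
Step 3 — f₀ = ω₀/(2π) = 1439 Hz.

f₀ = 1439 Hz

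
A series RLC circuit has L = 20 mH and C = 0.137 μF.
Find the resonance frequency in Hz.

Step 1 — Resonance condition Im(Z)=0 gives ω₀ = 1/√(LC).
Step 2 — ω₀ = 1/√(0.02·1.37e-07) = 1.91e+04 rad/s.
Step 3 — f₀ = ω₀/(2π) = 3040 Hz.

f₀ = 3040 Hz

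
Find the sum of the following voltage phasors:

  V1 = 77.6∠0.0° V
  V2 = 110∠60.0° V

Step 1 — Convert each phasor to rectangular form:
  V1 = 77.6·(cos(0.0°) + j·sin(0.0°)) = 77.6 V
  V2 = 110·(cos(60.0°) + j·sin(60.0°)) = 55 + j95.26 V
Step 2 — Sum components: V_total = 132.6 + j95.26 V.
Step 3 — Convert to polar: |V_total| = 163.3 V, ∠V_total = 35.7°.

V_total = 163.3∠35.7° V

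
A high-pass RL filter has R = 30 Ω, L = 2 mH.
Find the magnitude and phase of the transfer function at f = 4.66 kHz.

Step 1 — Angular frequency: ω = 2π·4660 = 2.928e+04 rad/s.
Step 2 — Transfer function: H(jω) = jωL/(R + jωL).
Step 3 — Numerator jωL = j·58.56; denominator R + jωL = 30 + j58.56.
Step 4 — H = 0.7921 + j0.4058.
Step 5 — Magnitude: |H| = 0.89 (-1.0 dB); phase: φ = 27.1°.

|H| = 0.89 (-1.0 dB), φ = 27.1°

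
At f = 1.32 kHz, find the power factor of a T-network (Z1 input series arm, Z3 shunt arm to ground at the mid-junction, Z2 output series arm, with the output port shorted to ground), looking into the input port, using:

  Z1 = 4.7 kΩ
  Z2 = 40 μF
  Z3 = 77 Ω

Step 1 — Angular frequency: ω = 2π·f = 2π·1320 = 8294 rad/s.
Step 2 — Component impedances:
  Z1: Z = R = 4700 Ω
  Z2: Z = 1/(jωC) = -j/(ω·C) = 0 - j3.014 Ω
  Z3: Z = R = 77 Ω
Step 3 — With the output port shorted to ground, the output series arm Z2 runs from the junction to ground; the shunt arm Z3 also runs from the junction to ground. They appear in parallel: Z3 || Z2 = 0.1178 - j3.01 Ω.
Step 4 — Series with input arm Z1: Z_in = Z1 + (Z3 || Z2) = 4700 - j3.01 Ω = 4700∠-0.0° Ω.
Step 5 — Power factor: PF = cos(φ) = Re(Z)/|Z| = 4700/4700 = 1.
Step 6 — Type: Im(Z) = -3.01 ⇒ leading (phase φ = -0.0°).

PF = 1 (leading, φ = -0.0°)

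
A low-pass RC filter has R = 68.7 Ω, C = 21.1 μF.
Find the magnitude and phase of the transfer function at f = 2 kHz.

Step 1 — Angular frequency: ω = 2π·2000 = 1.257e+04 rad/s.
Step 2 — Transfer function: H(jω) = 1/(1 + jωRC).
Step 3 — Denominator: 1 + jωRC = 1 + j·1.257e+04·68.7·2.11e-05 = 1 + j18.22.
Step 4 — H = 0.003005 - j0.05473.
Step 5 — Magnitude: |H| = 0.05481 (-25.2 dB); phase: φ = -86.9°.

|H| = 0.05481 (-25.2 dB), φ = -86.9°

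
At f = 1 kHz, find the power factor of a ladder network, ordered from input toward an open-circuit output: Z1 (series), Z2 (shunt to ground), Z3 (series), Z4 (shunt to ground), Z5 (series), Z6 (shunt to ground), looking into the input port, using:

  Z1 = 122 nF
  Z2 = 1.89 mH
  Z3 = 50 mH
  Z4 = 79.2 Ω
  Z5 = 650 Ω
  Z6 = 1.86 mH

Step 1 — Angular frequency: ω = 2π·f = 2π·1000 = 6283 rad/s.
Step 2 — Component impedances:
  Z1: Z = 1/(jωC) = -j/(ω·C) = 0 - j1305 Ω
  Z2: Z = jωL = j·6283·0.00189 = 0 + j11.88 Ω
  Z3: Z = jωL = j·6283·0.05 = 0 + j314.2 Ω
  Z4: Z = R = 79.2 Ω
  Z5: Z = R = 650 Ω
  Z6: Z = jωL = j·6283·0.00186 = 0 + j11.69 Ω
Step 3 — Ladder network (open output): work backward from the far end, alternating series and parallel combinations. Z_in = 0.08939 - j1293 Ω = 1293∠-90.0° Ω.
Step 4 — Power factor: PF = cos(φ) = Re(Z)/|Z| = 0.08939/1293 = 6.913e-05.
Step 5 — Type: Im(Z) = -1293 ⇒ leading (phase φ = -90.0°).

PF = 6.913e-05 (leading, φ = -90.0°)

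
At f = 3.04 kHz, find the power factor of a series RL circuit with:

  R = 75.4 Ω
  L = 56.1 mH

Step 1 — Angular frequency: ω = 2π·f = 2π·3040 = 1.91e+04 rad/s.
Step 2 — Component impedances:
  R: Z = R = 75.4 Ω
  L: Z = jωL = j·1.91e+04·0.0561 = 0 + j1072 Ω
Step 3 — Series combination: Z_total = R + L = 75.4 + j1072 Ω = 1074∠86.0° Ω.
Step 4 — Power factor: PF = cos(φ) = Re(Z)/|Z| = 75.4/1074.2 = 0.07019.
Step 5 — Type: Im(Z) = 1072 ⇒ lagging (phase φ = 86.0°).

PF = 0.07019 (lagging, φ = 86.0°)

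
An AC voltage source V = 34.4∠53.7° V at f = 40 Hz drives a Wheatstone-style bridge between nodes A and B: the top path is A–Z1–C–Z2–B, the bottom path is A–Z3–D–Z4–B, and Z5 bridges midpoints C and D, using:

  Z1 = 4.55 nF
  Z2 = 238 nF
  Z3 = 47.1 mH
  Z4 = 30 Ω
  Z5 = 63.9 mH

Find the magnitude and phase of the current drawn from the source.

Step 1 — Angular frequency: ω = 2π·f = 2π·40 = 251.3 rad/s.
Step 2 — Component impedances:
  Z1: Z = 1/(jωC) = -j/(ω·C) = 0 - j8.745e+05 Ω
  Z2: Z = 1/(jωC) = -j/(ω·C) = 0 - j1.672e+04 Ω
  Z3: Z = jωL = j·251.3·0.0471 = 0 + j11.84 Ω
  Z4: Z = R = 30 Ω
  Z5: Z = jωL = j·251.3·0.0639 = 0 + j16.06 Ω
Step 3 — Bridge requires nodal analysis (the Z5 bridge couples midpoints C and D, so the two paths cannot be reduced to a simple series/parallel combination). Setting node B to ground and injecting 1 A at node A, the 3-node admittance system at A, C, D solves to V_A = Z_AB = 30 + j11.78 Ω = 32.23∠21.4° Ω.
Step 4 — Source phasor: V = 34.4∠53.7° V = 20.37 + j27.72 V.
Step 5 — Ohm's law: I = V / Z_total = (20.37 + j27.72) / (30 + j11.78) = 0.9026 + j0.5696 A.
Step 6 — Convert to polar: |I| = 1.067 A, ∠I = 32.3°.

I = 1.067∠32.3° A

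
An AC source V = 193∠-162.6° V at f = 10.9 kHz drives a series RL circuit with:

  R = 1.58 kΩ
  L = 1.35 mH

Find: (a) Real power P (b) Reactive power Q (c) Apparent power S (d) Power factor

Step 1 — Angular frequency: ω = 2π·f = 2π·1.09e+04 = 6.849e+04 rad/s.
Step 2 — Component impedances:
  R: Z = R = 1580 Ω
  L: Z = jωL = j·6.849e+04·0.00135 = 0 + j92.46 Ω
Step 3 — Series combination: Z_total = R + L = 1580 + j92.46 Ω = 1583∠3.3° Ω.
Step 4 — Source phasor: V = 193∠-162.6° V = -184.2 - j57.71 V.
Step 5 — Current: I = V / Z = -0.1183 - j0.02961 A = 0.1219∠-165.9° A.
Step 6 — Complex power: S = V·I* = 23.49 + j1.375 VA.
Step 7 — Real power: P = Re(S) = 23.49 W.
Step 8 — Reactive power: Q = Im(S) = 1.375 VAR.
Step 9 — Apparent power: |S| = 23.54 VA.
Step 10 — Power factor: PF = P/|S| = 0.9983 (lagging).

(a) P = 23.49 W  (b) Q = 1.375 VAR  (c) S = 23.54 VA  (d) PF = 0.9983 (lagging)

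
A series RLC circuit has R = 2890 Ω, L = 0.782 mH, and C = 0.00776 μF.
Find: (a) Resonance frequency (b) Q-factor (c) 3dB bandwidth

Step 1 — Resonance: ω₀ = 1/√(LC) = 1/√(0.000782·7.76e-09) = 4.059e+05 rad/s.
Step 2 — f₀ = ω₀/(2π) = 6.461e+04 Hz.
Step 3 — Series Q: Q = ω₀L/R = 4.059e+05·0.000782/2890 = 0.1098.
Step 4 — Bandwidth: Δω = ω₀/Q = 3.696e+06 rad/s; BW = Δω/(2π) = 5.882e+05 Hz.

(a) f₀ = 6.461e+04 Hz  (b) Q = 0.1098  (c) BW = 5.882e+05 Hz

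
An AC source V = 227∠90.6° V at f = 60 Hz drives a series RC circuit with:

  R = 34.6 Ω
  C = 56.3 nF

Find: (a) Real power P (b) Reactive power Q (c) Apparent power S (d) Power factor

Step 1 — Angular frequency: ω = 2π·f = 2π·60 = 377 rad/s.
Step 2 — Component impedances:
  R: Z = R = 34.6 Ω
  C: Z = 1/(jωC) = -j/(ω·C) = 0 - j4.712e+04 Ω
Step 3 — Series combination: Z_total = R + C = 34.6 - j4.712e+04 Ω = 4.712e+04∠-90.0° Ω.
Step 4 — Source phasor: V = 227∠90.6° V = -2.377 + j227 V.
Step 5 — Current: I = V / Z = -0.004818 - j4.691e-05 A = 0.004818∠-179.4° A.
Step 6 — Complex power: S = V·I* = 0.0008032 - j1.094 VA.
Step 7 — Real power: P = Re(S) = 0.0008032 W.
Step 8 — Reactive power: Q = Im(S) = -1.094 VAR.
Step 9 — Apparent power: |S| = 1.094 VA.
Step 10 — Power factor: PF = P/|S| = 0.0007344 (leading).

(a) P = 0.0008032 W  (b) Q = -1.094 VAR  (c) S = 1.094 VA  (d) PF = 0.0007344 (leading)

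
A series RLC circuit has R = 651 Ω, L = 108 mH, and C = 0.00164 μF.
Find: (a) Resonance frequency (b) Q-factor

Step 1 — Resonance condition Im(Z)=0 gives ω₀ = 1/√(LC).
Step 2 — ω₀ = 1/√(0.108·1.64e-09) = 7.514e+04 rad/s.
Step 3 — f₀ = ω₀/(2π) = 1.196e+04 Hz.
Step 4 — Series Q: Q = ω₀L/R = 7.514e+04·0.108/651 = 12.47.

(a) f₀ = 1.196e+04 Hz  (b) Q = 12.47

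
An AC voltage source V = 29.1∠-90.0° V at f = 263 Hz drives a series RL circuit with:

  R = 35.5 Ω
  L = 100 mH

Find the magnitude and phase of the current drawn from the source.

Step 1 — Angular frequency: ω = 2π·f = 2π·263 = 1652 rad/s.
Step 2 — Component impedances:
  R: Z = R = 35.5 Ω
  L: Z = jωL = j·1652·0.1 = 0 + j165.2 Ω
Step 3 — Series combination: Z_total = R + L = 35.5 + j165.2 Ω = 169∠77.9° Ω.
Step 4 — Source phasor: V = 29.1∠-90.0° V = 0 - j29.1 V.
Step 5 — Ohm's law: I = V / Z_total = (0 - j29.1) / (35.5 + j165.2) = -0.1683 - j0.03616 A.
Step 6 — Convert to polar: |I| = 0.1722 A, ∠I = -167.9°.

I = 0.1722∠-167.9° A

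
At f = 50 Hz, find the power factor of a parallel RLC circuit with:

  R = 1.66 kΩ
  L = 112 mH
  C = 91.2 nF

Step 1 — Angular frequency: ω = 2π·f = 2π·50 = 314.2 rad/s.
Step 2 — Component impedances:
  R: Z = R = 1660 Ω
  L: Z = jωL = j·314.2·0.112 = 0 + j35.19 Ω
  C: Z = 1/(jωC) = -j/(ω·C) = 0 - j3.49e+04 Ω
Step 3 — Parallel combination: 1/Z_total = 1/R + 1/L + 1/C; Z_total = 0.747 + j35.21 Ω = 35.21∠88.8° Ω.
Step 4 — Power factor: PF = cos(φ) = Re(Z)/|Z| = 0.74698/35.213 = 0.02121.
Step 5 — Type: Im(Z) = 35.21 ⇒ lagging (phase φ = 88.8°).

PF = 0.02121 (lagging, φ = 88.8°)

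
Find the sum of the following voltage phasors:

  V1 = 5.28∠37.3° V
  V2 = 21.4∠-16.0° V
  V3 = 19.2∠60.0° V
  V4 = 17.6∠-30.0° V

Step 1 — Convert each phasor to rectangular form:
  V1 = 5.28·(cos(37.3°) + j·sin(37.3°)) = 4.2 + j3.2 V
  V2 = 21.4·(cos(-16.0°) + j·sin(-16.0°)) = 20.57 - j5.899 V
  V3 = 19.2·(cos(60.0°) + j·sin(60.0°)) = 9.6 + j16.63 V
  V4 = 17.6·(cos(-30.0°) + j·sin(-30.0°)) = 15.24 - j8.8 V
Step 2 — Sum components: V_total = 49.61 + j5.129 V.
Step 3 — Convert to polar: |V_total| = 49.88 V, ∠V_total = 5.9°.

V_total = 49.88∠5.9° V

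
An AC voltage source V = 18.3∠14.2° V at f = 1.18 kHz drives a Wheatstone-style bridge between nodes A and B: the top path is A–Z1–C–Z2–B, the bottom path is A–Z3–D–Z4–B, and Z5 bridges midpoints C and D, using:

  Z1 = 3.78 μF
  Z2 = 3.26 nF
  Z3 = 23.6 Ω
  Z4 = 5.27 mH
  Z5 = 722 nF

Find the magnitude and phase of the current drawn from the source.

Step 1 — Angular frequency: ω = 2π·f = 2π·1180 = 7414 rad/s.
Step 2 — Component impedances:
  Z1: Z = 1/(jωC) = -j/(ω·C) = 0 - j35.68 Ω
  Z2: Z = 1/(jωC) = -j/(ω·C) = 0 - j4.137e+04 Ω
  Z3: Z = R = 23.6 Ω
  Z4: Z = jωL = j·7414·0.00527 = 0 + j39.07 Ω
  Z5: Z = 1/(jωC) = -j/(ω·C) = 0 - j186.8 Ω
Step 3 — Bridge requires nodal analysis (the Z5 bridge couples midpoints C and D, so the two paths cannot be reduced to a simple series/parallel combination). Setting node B to ground and injecting 1 A at node A, the 3-node admittance system at A, C, D solves to V_A = Z_AB = 23.37 + j36.62 Ω = 43.44∠57.5° Ω.
Step 4 — Source phasor: V = 18.3∠14.2° V = 17.74 + j4.489 V.
Step 5 — Ohm's law: I = V / Z_total = (17.74 + j4.489) / (23.37 + j36.62) = 0.3068 - j0.2886 A.
Step 6 — Convert to polar: |I| = 0.4212 A, ∠I = -43.3°.

I = 0.4212∠-43.3° A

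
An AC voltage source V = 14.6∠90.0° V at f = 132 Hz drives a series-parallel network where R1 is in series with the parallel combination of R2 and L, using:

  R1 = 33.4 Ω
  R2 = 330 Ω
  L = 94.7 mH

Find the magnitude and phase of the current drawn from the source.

Step 1 — Angular frequency: ω = 2π·f = 2π·132 = 829.4 rad/s.
Step 2 — Component impedances:
  R1: Z = R = 33.4 Ω
  R2: Z = R = 330 Ω
  L: Z = jωL = j·829.4·0.0947 = 0 + j78.54 Ω
Step 3 — Parallel branch: R2 || L = 1/(1/R2 + 1/L) = 17.69 + j74.33 Ω.
Step 4 — Series with R1: Z_total = R1 + (R2 || L) = 51.09 + j74.33 Ω = 90.2∠55.5° Ω.
Step 5 — Source phasor: V = 14.6∠90.0° V = 0 + j14.6 V.
Step 6 — Ohm's law: I = V / Z_total = (0 + j14.6) / (51.09 + j74.33) = 0.1334 + j0.09169 A.
Step 7 — Convert to polar: |I| = 0.1619 A, ∠I = 34.5°.

I = 0.1619∠34.5° A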